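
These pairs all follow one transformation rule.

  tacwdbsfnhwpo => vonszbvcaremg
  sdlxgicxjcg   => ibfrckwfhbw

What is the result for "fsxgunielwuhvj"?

guierwftmhdkvt

Rule — move the last 3 characters to the front (rotate right by 3), then shift every letter 1 place backward in the alphabet (wrapping around).
Working it through for "fsxgunielwuhvj": intermediate "hvjfsxgunielwu", final "guierwftmhdkvt".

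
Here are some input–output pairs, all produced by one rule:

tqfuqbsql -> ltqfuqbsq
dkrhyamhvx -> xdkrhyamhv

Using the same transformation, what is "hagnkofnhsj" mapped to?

jhagnkofnhs

The pattern: move the last character to the front.
Doing the same to "hagnkofnhsj": "jhagnkofnhs".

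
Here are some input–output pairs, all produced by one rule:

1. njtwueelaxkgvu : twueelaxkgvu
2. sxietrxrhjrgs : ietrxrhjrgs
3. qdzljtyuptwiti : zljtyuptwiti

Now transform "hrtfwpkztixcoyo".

In each case the input is transformed by: delete the first 2 characters.
So "hrtfwpkztixcoyo" becomes "tfwpkztixcoyo".

tfwpkztixcoyo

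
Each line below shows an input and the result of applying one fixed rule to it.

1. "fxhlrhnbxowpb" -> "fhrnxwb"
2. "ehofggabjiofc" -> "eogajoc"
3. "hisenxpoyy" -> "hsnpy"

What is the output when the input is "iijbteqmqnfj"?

ijtqqf

Looking at the pairs, the operation is to keep every other character starting from the first (positions 1st, 3rd, 5th, ...).
On "iijbteqmqnfj" that produces "ijtqqf".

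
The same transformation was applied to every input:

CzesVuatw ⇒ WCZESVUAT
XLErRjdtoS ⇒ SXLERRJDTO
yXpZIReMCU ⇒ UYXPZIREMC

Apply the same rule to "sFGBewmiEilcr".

RSFGBEWMIEILC

Rule — move the last character to the front, then convert every letter to uppercase.
On "sFGBewmiEilcr" that produces "RSFGBEWMIEILC".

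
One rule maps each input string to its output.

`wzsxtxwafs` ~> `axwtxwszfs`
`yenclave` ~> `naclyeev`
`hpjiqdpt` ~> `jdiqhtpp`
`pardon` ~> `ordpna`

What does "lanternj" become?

nrteljan

Rule — take characters alternately from the front and the back (1st, last, 2nd, 2nd-last, ...), then swap the front and back halves of the string.
Starting from "lanternj": after the first operation, "ljannrte"; after the second, "nrteljan".
(Check on "pardon": → "pnaord" → "ordpna" ✓)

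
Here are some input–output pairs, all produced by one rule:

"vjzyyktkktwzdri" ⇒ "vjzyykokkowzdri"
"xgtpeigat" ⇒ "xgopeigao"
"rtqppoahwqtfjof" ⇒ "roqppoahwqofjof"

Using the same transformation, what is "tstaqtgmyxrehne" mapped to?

osoaqogmyxrehne

What's happening: replace every "t" with "o".
"tstaqtgmyxrehne" → "osoaqogmyxrehne".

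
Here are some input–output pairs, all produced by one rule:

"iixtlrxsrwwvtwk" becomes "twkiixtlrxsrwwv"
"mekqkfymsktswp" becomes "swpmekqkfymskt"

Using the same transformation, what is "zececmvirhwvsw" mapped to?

vswzececmvirhw

Each output is the input with this applied: move the last 3 characters to the front (rotate right by 3).
"zececmvirhwvsw" → "vswzececmvirhw".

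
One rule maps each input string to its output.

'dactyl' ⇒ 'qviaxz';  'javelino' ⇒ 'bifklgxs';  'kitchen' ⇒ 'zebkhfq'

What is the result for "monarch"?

xozejlk

What's happening: shift every letter 3 places backward in the alphabet (wrapping around), then move the first 3 characters to the end (rotate left by 3).
Applying both steps to "monarch": "jlkxoze", then "xozejlk".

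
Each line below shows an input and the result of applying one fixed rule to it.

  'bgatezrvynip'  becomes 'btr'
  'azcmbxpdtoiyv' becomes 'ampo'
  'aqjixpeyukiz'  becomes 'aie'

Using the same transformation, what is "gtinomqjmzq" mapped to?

gnq

Each output is the input with this applied: delete the last 3 characters, then keep one character in every 3, starting at position 1 (positions 1st, 4th, 7th, ...).
Working it through for "gtinomqjmzq": intermediate "gtinomqj", final "gnq".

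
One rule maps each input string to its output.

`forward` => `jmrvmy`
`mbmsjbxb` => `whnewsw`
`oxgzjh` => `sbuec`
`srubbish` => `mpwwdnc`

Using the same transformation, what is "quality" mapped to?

pvgdot

Each output is the input with this applied: shift every letter 5 places backward in the alphabet (wrapping around), then delete the first character.
"quality" → "lpvgdot" → "pvgdot".
(Check on "srubbish": → "nmpwwdnc" → "mpwwdnc" ✓)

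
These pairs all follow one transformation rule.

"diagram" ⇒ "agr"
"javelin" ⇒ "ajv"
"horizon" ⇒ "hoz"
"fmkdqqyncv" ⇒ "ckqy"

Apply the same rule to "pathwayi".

The transformation: sort the characters into alphabetical order, then keep one character in every 3, starting at position 1 (positions 1st, 4th, 7th, ...).
On "pathwayi": the first step gives "aahiptwy", and the second then gives "aiw".

aiw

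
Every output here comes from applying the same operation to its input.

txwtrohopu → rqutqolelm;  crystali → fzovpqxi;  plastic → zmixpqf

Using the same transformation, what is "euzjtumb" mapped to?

ybrwgqrj

Rule — shift every letter 3 places backward in the alphabet (wrapping around), then move the last character to the front.
On "euzjtumb": the first step gives "brwgqrjy", and the second then gives "ybrwgqrj".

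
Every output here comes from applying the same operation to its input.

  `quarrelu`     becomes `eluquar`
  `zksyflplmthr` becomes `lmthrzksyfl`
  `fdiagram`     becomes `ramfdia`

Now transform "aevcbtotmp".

otmpaevcb

In each case the input is transformed by: swap the front and back halves of the string, then delete the first character.
Applying both steps to "aevcbtotmp": "totmpaevcb", then "otmpaevcb".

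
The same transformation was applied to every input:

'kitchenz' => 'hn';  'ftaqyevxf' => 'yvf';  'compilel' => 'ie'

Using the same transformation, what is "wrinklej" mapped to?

The transformation: delete the first 3 characters, then keep every other character starting from the second (positions 2nd, 4th, 6th, ...).
"wrinklej" → "nklej" → "ke".

ke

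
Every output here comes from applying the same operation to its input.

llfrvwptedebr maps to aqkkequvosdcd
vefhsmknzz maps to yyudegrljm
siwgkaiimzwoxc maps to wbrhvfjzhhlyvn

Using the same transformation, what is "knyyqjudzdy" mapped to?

Looking at the pairs, the operation is to shift every letter 1 place backward in the alphabet (wrapping around), then move the last 2 characters to the front (rotate right by 2).
"knyyqjudzdy" → "jmxxpitcycx" → "cxjmxxpitcy".

cxjmxxpitcy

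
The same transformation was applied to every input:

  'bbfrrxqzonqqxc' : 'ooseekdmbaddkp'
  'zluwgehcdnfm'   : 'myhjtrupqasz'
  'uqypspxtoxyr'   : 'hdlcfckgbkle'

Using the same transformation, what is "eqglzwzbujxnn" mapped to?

The pattern: shift every letter 13 places forward in the alphabet (wrapping around) — i.e. ROT13.
For "eqglzwzbujxnn" the result is "rdtymjmohwkaa".

rdtymjmohwkaa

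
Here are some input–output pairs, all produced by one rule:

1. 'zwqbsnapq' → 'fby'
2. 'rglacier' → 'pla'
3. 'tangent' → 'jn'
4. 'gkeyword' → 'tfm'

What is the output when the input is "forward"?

xj

In each case the input is transformed by: shift every letter 9 places forward in the alphabet (wrapping around), then keep one character in every 3, starting at position 2 (positions 2nd, 5th, 8th, ...).
Working it through for "forward": intermediate "oxafjam", final "xj".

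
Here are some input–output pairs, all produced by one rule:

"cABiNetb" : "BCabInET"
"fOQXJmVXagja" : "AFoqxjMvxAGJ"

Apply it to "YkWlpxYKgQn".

NyKwLPXykGq

The pattern: flip the case of every letter, then move the last character to the front.
Applying both steps to "YkWlpxYKgQn": "yKwLPXykGqN", then "NyKwLPXykGq".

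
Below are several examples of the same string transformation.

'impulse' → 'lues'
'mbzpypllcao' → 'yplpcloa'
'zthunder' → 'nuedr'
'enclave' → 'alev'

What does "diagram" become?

rgma

The transformation: delete the first 3 characters, then swap each adjacent pair of characters (1↔2, 3↔4, ...).
For "diagram" the result is "rgma".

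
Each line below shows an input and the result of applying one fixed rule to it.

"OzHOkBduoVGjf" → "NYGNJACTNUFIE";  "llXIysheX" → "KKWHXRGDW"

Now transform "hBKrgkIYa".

In each case the input is transformed by: shift every letter 1 place backward in the alphabet (wrapping around), then convert every letter to uppercase.
Starting from "hBKrgkIYa": after the first operation, "gAJqfjHXz"; after the second, "GAJQFJHXZ".

GAJQFJHXZ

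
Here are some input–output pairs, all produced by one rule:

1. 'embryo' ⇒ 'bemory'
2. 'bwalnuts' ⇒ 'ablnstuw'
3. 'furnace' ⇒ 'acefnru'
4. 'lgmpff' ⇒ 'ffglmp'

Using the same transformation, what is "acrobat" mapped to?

Looking at the pairs, the operation is to sort the characters into alphabetical order.
Doing the same to "acrobat": "aabcort".

aabcort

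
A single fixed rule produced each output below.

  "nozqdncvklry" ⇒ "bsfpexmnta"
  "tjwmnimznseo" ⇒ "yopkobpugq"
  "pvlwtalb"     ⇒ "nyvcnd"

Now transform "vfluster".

nwuvgt

The rule is to delete the first 2 characters, then shift every letter 2 places forward in the alphabet (wrapping around).
Working it through for "vfluster": intermediate "luster", final "nwuvgt".
(Check on "pvlwtalb": → "lwtalb" → "nyvcnd" ✓)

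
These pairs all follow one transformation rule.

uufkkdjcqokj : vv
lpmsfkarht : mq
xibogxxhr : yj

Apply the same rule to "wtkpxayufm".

xu

Rule — shift every letter 1 place forward in the alphabet (wrapping around), then keep only the first 2 characters.
Applying both steps to "wtkpxayufm": "xulqybzvgn", then "xu".
(Check on "xibogxxhr": → "yjcphyyis" → "yj" ✓)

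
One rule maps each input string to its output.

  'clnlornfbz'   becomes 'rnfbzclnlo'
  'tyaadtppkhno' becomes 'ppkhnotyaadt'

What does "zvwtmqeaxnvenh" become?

The transformation: swap the front and back halves of the string.
For "zvwtmqeaxnvenh" the result is "axnvenhzvwtmqe".

axnvenhzvwtmqe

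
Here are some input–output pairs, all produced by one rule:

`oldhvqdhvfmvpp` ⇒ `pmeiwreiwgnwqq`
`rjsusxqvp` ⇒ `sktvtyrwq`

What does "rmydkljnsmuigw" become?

snzelmkotnvjhx

In each case the input is transformed by: shift every letter 1 place forward in the alphabet (wrapping around).
Doing the same to "rmydkljnsmuigw": "snzelmkotnvjhx".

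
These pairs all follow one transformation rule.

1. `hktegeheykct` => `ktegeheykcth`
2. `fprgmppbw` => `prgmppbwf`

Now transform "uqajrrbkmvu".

qajrrbkmvuu

What's happening: move the first character to the end.
"uqajrrbkmvu" → "qajrrbkmvuu".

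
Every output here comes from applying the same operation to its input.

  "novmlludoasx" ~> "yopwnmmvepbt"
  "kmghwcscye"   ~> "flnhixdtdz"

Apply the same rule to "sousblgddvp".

qtpvtcmheew

In each case the input is transformed by: shift every letter 1 place forward in the alphabet (wrapping around), then move the last character to the front.
On "sousblgddvp": the first step gives "tpvtcmheewq", and the second then gives "qtpvtcmheew".
(Check on "kmghwcscye": → "lnhixdtdzf" → "flnhixdtdz" ✓)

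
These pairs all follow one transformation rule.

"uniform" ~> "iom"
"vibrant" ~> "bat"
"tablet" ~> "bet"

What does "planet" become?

aep

Rule — move the first character to the end, then keep every other character starting from the second (positions 2nd, 4th, 6th, ...).
"planet" → "lanetp" → "aep".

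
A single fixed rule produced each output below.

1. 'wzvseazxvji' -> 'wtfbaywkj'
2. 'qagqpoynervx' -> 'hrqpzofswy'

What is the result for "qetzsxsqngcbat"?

uatytrohdcbu

The transformation: delete the first 2 characters, then shift every letter 1 place forward in the alphabet (wrapping around).
For "qetzsxsqngcbat", step one produces "tzsxsqngcbat"; step two turns that into "uatytrohdcbu".
(Check on "wzvseazxvji": → "vseazxvji" → "wtfbaywkj" ✓)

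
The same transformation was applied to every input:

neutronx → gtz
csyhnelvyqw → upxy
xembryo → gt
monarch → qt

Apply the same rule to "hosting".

qk

Each output is the input with this applied: shift every letter 2 places forward in the alphabet (wrapping around), then keep one character in every 3, starting at position 2 (positions 2nd, 5th, 8th, ...).
Working it through for "hosting": intermediate "jquvkpi", final "qk".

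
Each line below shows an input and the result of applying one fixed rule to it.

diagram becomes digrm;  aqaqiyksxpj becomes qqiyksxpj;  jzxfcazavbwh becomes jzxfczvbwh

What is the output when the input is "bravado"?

What's happening: remove every "a".
Doing the same to "bravado": "brvdo".

brvdo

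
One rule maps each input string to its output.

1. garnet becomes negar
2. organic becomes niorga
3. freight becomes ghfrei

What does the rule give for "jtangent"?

enjtang

The rule is to delete the last character, then move the last 2 characters to the front (rotate right by 2).
Starting from "jtangent": after the first operation, "jtangen"; after the second, "enjtang".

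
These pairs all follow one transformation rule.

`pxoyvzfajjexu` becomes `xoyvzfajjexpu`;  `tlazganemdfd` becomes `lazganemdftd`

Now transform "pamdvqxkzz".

Looking at the pairs, the operation is to swap the first and last characters, then move the first character to the end.
Starting from "pamdvqxkzz": after the first operation, "zamdvqxkzp"; after the second, "amdvqxkzpz".

amdvqxkzpz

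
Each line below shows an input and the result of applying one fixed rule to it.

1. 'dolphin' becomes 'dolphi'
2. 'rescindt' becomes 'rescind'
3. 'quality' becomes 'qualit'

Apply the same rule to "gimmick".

gimmic

Looking at the pairs, the operation is to delete the last character.
Applying that to "gimmick" gives "gimmic".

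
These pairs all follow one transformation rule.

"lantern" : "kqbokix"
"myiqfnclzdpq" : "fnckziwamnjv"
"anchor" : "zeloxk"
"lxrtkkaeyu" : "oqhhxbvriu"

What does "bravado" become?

Rule — move the first 2 characters to the end (rotate left by 2), then shift every letter 3 places backward in the alphabet (wrapping around).
Working it through for "bravado": intermediate "avadobr", final "xsxalyo".

xsxalyo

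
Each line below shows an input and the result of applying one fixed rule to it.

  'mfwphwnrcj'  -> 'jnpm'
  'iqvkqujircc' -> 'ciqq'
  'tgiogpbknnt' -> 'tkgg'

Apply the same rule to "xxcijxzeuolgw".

The transformation: reverse the string, then keep one character in every 3, starting at position 1 (positions 1st, 4th, 7th, ...).
Starting from "xxcijxzeuolgw": after the first operation, "wglouezxjicxx"; after the second, "wozix".

wozix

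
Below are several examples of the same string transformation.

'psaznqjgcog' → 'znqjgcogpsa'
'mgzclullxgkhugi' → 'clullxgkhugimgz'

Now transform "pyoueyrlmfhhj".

ueyrlmfhhjpyo

Looking at the pairs, the operation is to move the first 3 characters to the end (rotate left by 3).
Doing the same to "pyoueyrlmfhhj": "ueyrlmfhhjpyo".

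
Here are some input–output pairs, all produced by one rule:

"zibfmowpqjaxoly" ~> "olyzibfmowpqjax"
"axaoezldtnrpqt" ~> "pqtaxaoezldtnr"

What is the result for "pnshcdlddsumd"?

umdpnshcdldds

Rule — move the last 3 characters to the front (rotate right by 3).
Doing the same to "pnshcdlddsumd": "umdpnshcdldds".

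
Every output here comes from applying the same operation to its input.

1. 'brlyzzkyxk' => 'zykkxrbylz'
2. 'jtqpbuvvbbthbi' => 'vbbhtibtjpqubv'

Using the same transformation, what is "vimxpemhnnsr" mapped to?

hmnnrsivxmep

Rule — swap each adjacent pair of characters (1↔2, 3↔4, ...), then swap the front and back halves of the string.
On "vimxpemhnnsr": the first step gives "ivxmephmnnrs", and the second then gives "hmnnrsivxmep".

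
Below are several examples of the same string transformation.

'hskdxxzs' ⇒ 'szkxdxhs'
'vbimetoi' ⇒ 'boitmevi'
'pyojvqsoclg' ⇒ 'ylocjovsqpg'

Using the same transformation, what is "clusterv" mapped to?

Looking at the pairs, the operation is to take characters alternately from the front and the back (1st, last, 2nd, 2nd-last, ...), then move the first 2 characters to the end (rotate left by 2).
Working it through for "clusterv": intermediate "cvlruest", final "lruestcv".
(Check on "vbimetoi": → "viboitme" → "boitmevi" ✓)

lruestcv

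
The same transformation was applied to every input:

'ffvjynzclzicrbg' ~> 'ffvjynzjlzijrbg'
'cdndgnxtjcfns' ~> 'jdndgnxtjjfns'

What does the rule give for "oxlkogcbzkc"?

oxlkogjbzkj

The rule is to replace every "c" with "j".
Doing the same to "oxlkogcbzkc": "oxlkogjbzkj".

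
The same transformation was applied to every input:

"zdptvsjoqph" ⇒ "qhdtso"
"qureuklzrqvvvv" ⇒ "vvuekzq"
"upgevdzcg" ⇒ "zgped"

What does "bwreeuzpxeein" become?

enweupe

Looking at the pairs, the operation is to move the last 3 characters to the front (rotate right by 3), then keep every other character starting from the first (positions 1st, 3rd, 5th, ...).
"bwreeuzpxeein" → "einbwreeuzpxe" → "enweupe".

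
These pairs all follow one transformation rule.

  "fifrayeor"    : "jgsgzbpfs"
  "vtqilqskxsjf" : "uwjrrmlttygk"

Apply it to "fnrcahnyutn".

What's happening: swap each adjacent pair of characters (1↔2, 3↔4, ...), then shift every letter 1 place forward in the alphabet (wrapping around).
For "fnrcahnyutn", step one produces "nfcrhayntun"; step two turns that into "ogdsibzouvo".
(Check on "fifrayeor": → "ifrfyaoer" → "jgsgzbpfs" ✓)

ogdsibzouvo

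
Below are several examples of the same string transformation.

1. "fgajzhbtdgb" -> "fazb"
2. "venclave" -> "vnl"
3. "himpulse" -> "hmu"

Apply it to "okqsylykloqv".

The rule is to delete the last 3 characters, then keep every other character starting from the first (positions 1st, 3rd, 5th, ...).
For "okqsylykloqv", step one produces "okqsylykl"; step two turns that into "oqyyl".

oqyyl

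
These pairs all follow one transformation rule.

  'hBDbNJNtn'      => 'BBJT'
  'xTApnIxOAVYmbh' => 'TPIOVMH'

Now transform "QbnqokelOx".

The transformation: keep every other character starting from the second (positions 2nd, 4th, 6th, ...), then convert every letter to uppercase.
Starting from "QbnqokelOx": after the first operation, "bqklx"; after the second, "BQKLX".

BQKLX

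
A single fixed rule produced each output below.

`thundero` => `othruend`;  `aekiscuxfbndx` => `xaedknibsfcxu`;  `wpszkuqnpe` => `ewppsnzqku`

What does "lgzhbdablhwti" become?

The pattern: swap the first and last characters, then take characters alternately from the front and the back (1st, last, 2nd, 2nd-last, ...).
For "lgzhbdablhwti", step one produces "igzhbdablhwtl"; step two turns that into "ilgtzwhhbldba".

ilgtzwhhbldba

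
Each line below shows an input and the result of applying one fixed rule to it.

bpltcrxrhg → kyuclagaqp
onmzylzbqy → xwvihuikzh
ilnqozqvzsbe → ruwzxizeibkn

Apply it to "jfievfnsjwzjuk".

sorneowbsfisdt

Looking at the pairs, the operation is to shift every letter 9 places forward in the alphabet (wrapping around).
On "jfievfnsjwzjuk" that produces "sorneowbsfisdt".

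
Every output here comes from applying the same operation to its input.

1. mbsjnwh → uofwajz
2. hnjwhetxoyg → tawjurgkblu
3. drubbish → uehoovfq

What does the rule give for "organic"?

In each case the input is transformed by: shift every letter 13 places forward in the alphabet (wrapping around) — i.e. ROT13, then swap the first and last characters.
Working it through for "organic": intermediate "betnavp", final "petnavb".
(Check on "mbsjnwh": → "zofwaju" → "uofwajz" ✓)

petnavb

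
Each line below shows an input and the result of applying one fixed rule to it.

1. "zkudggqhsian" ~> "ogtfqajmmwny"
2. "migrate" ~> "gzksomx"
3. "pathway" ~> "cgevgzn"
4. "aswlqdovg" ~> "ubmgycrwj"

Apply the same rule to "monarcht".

The transformation: shift every letter 6 places forward in the alphabet (wrapping around), then move the last 3 characters to the front (rotate right by 3).
"monarcht" → "sutgxinz" → "inzsutgx".

inzsutgx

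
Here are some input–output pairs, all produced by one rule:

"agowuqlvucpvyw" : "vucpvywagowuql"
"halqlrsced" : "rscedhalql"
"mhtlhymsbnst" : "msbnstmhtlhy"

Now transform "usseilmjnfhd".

Rule — swap the front and back halves of the string.
So "usseilmjnfhd" becomes "mjnfhdusseil".

mjnfhdusseil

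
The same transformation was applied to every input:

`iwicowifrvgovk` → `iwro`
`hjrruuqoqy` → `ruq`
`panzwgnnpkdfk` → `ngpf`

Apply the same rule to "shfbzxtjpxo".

Each output is the input with this applied: keep one character in every 3, starting at position 3 (positions 3rd, 6th, 9th, ...).
"shfbzxtjpxo" → "fxp".

fxp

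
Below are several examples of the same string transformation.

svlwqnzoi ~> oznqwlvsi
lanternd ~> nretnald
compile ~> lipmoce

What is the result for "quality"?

Looking at the pairs, the operation is to move the last character to the front, then reverse the string.
Applying both steps to "quality": "yqualit", then "tilauqy".

tilauqy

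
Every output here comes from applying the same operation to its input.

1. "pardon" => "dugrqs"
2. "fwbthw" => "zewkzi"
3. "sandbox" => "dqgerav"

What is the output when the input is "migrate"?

ljudwhp

In each case the input is transformed by: shift every letter 3 places forward in the alphabet (wrapping around), then move the first character to the end.
Starting from "migrate": after the first operation, "pljudwh"; after the second, "ljudwhp".
(Check on "sandbox": → "vdqgera" → "dqgerav" ✓)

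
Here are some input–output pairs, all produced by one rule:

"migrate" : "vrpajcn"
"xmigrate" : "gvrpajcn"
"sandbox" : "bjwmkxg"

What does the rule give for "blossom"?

kuxbbxv

What's happening: shift every letter 9 places forward in the alphabet (wrapping around).
On "blossom" that produces "kuxbbxv".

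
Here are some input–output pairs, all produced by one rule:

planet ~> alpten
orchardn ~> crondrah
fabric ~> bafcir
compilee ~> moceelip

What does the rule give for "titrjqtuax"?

titxautqjr

In each case the input is transformed by: reverse the string, then move the last 3 characters to the front (rotate right by 3).
"titrjqtuax" → "xautqjrtit" → "titxautqjr".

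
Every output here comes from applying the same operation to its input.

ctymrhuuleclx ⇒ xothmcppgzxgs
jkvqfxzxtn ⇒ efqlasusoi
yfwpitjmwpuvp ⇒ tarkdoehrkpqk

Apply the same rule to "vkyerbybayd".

qftzmwtwvty

The rule is to shift every letter 5 places backward in the alphabet (wrapping around).
So "vkyerbybayd" becomes "qftzmwtwvty".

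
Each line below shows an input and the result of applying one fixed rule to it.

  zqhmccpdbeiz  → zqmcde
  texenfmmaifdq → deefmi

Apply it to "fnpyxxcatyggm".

gnyxay

The pattern: keep every other character starting from the second (positions 2nd, 4th, 6th, ...), then move the last character to the front.
Starting from "fnpyxxcatyggm": after the first operation, "nyxayg"; after the second, "gnyxay".
(Check on "zqhmccpdbeiz": → "qmcdez" → "zqmcde" ✓)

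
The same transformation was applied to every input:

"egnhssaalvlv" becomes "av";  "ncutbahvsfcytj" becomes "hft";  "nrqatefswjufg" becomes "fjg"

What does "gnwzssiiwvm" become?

The pattern: keep one character in every 3, starting at position 1 (positions 1st, 4th, 7th, ...), then delete the first 2 characters.
For "gnwzssiiwvm", step one produces "gziv"; step two turns that into "iv".

iv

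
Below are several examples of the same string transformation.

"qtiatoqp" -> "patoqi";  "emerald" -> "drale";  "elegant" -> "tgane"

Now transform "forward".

Looking at the pairs, the operation is to delete the first 2 characters, then swap the first and last characters.
Applying both steps to "forward": "rward", then "dwarr".

dwarr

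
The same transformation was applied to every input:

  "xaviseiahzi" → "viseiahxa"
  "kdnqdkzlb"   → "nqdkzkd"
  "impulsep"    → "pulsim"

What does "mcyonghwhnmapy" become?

yonghwhnmamc

The transformation: delete the last 2 characters, then move the first 2 characters to the end (rotate left by 2).
"mcyonghwhnmapy" → "mcyonghwhnma" → "yonghwhnmamc".
(Check on "kdnqdkzlb": → "kdnqdkz" → "nqdkzkd" ✓)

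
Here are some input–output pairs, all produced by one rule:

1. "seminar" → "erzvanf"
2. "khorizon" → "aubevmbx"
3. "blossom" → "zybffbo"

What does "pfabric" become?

The rule is to swap the first and last characters, then shift every letter 13 places forward in the alphabet (wrapping around) — i.e. ROT13.
Working it through for "pfabric": intermediate "cfabrip", final "psnoevc".
(Check on "khorizon": → "nhorizok" → "aubevmbx" ✓)

psnoevc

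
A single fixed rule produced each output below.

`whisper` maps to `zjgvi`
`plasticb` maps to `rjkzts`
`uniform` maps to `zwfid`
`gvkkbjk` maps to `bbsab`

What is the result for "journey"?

The rule is to delete the first 2 characters, then shift every letter 9 places backward in the alphabet (wrapping around).
Starting from "journey": after the first operation, "urney"; after the second, "lievp".

lievp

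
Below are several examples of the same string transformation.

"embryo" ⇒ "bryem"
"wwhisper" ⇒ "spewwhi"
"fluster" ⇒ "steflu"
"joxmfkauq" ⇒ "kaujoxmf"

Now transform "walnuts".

nutwal

In each case the input is transformed by: delete the last character, then move the last 3 characters to the front (rotate right by 3).
For "walnuts", step one produces "walnut"; step two turns that into "nutwal".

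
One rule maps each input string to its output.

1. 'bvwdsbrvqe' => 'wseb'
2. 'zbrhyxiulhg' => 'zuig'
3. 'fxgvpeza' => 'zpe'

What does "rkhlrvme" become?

vmh

The rule is to sort the characters into reverse alphabetical order, then keep one character in every 3, starting at position 1 (positions 1st, 4th, 7th, ...).
So "rkhlrvme" becomes "vmh".
(Check on "zbrhyxiulhg": → "zyxurlihhgb" → "zuig" ✓)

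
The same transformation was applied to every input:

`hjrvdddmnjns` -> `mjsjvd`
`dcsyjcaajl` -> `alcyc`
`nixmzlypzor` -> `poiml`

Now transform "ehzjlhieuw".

ewhjh

Rule — keep every other character starting from the second (positions 2nd, 4th, 6th, ...), then move the first 3 characters to the end (rotate left by 3).
Starting from "ehzjlhieuw": after the first operation, "hjhew"; after the second, "ewhjh".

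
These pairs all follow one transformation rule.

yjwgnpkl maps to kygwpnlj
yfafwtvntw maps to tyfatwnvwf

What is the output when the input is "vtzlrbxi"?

What's happening: swap each adjacent pair of characters (1↔2, 3↔4, ...), then swap the first and last characters.
For "vtzlrbxi", step one produces "tvlzbrix"; step two turns that into "xvlzbrit".

xvlzbrit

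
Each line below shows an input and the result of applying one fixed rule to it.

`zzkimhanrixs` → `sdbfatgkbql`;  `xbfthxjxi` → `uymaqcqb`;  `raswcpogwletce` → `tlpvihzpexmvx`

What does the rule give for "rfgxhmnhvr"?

yzqafgaok

The pattern: delete the first character, then shift every letter 7 places backward in the alphabet (wrapping around).
Working it through for "rfgxhmnhvr": intermediate "fgxhmnhvr", final "yzqafgaok".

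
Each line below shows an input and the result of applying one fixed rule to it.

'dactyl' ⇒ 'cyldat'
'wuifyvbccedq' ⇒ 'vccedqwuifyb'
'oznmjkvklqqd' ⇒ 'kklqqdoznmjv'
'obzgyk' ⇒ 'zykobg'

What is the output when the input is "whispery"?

serywhip

Looking at the pairs, the operation is to swap the front and back halves of the string, then swap the first and last characters.
For "whispery", step one produces "perywhis"; step two turns that into "serywhip".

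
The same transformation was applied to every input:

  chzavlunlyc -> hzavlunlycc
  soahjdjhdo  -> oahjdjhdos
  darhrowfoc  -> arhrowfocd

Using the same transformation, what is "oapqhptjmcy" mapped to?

apqhptjmcyo

What's happening: move the first character to the end.
So "oapqhptjmcy" becomes "apqhptjmcyo".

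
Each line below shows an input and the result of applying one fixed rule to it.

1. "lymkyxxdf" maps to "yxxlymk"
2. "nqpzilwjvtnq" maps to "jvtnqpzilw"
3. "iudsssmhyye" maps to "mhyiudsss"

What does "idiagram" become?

agridi

Looking at the pairs, the operation is to delete the last 2 characters, then move the last 3 characters to the front (rotate right by 3).
"idiagram" → "idiagr" → "agridi".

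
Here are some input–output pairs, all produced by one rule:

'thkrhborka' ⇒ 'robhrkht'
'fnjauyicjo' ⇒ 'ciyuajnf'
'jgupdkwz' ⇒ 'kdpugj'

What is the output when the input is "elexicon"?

What's happening: delete the last 2 characters, then reverse the string.
Starting from "elexicon": after the first operation, "elexic"; after the second, "cixele".
(Check on "jgupdkwz": → "jgupdk" → "kdpugj" ✓)

cixele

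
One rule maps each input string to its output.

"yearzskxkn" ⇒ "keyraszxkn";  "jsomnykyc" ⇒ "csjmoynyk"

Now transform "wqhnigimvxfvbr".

The rule is to swap each adjacent pair of characters (1↔2, 3↔4, ...), then move the last character to the front.
Working it through for "wqhnigimvxfvbr": intermediate "qwnhgimixvvfrb", final "bqwnhgimixvvfr".

bqwnhgimixvvfr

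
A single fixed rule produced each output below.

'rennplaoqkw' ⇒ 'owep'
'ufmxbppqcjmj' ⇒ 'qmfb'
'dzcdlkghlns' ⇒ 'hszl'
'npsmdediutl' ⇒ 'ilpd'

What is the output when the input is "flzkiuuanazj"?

azli

In each case the input is transformed by: keep one character in every 3, starting at position 2 (positions 2nd, 5th, 8th, ...), then move the first 2 characters to the end (rotate left by 2).
For "flzkiuuanazj", step one produces "liaz"; step two turns that into "azli".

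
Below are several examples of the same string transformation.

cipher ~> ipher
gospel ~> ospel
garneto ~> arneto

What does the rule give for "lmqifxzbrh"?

The rule is to delete the first character.
On "lmqifxzbrh" that produces "mqifxzbrh".

mqifxzbrh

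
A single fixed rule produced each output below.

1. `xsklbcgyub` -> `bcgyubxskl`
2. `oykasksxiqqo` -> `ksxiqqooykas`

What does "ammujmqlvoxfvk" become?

Looking at the pairs, the operation is to move the last character to the front, then swap the front and back halves of the string.
Doing the same to "ammujmqlvoxfvk": "qlvoxfvkammujm".

qlvoxfvkammujm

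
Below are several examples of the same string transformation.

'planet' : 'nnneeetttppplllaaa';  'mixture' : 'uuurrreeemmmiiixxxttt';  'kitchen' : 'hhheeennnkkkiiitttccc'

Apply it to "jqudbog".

bbbooogggjjjqqquuuddd

Rule — move the last 3 characters to the front (rotate right by 3), then repeat every character 3 times.
Working it through for "jqudbog": intermediate "bogjqud", final "bbbooogggjjjqqquuuddd".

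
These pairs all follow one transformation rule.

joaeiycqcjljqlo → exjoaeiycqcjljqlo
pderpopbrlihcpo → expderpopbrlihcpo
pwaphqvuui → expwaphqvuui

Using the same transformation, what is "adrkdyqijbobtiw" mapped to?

In each case the input is transformed by: prepend "ex".
On "adrkdyqijbobtiw" that produces "exadrkdyqijbobtiw".

exadrkdyqijbobtiw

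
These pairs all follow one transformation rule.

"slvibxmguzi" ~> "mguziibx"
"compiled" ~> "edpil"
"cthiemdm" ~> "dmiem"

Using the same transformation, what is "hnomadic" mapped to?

Looking at the pairs, the operation is to delete the first 3 characters, then move the first 3 characters to the end (rotate left by 3).
"hnomadic" → "madic" → "icmad".
(Check on "cthiemdm": → "iemdm" → "dmiem" ✓)

icmad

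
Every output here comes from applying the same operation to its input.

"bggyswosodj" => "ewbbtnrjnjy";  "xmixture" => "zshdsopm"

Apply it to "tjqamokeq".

The rule is to move the last character to the front, then shift every letter 5 places backward in the alphabet (wrapping around).
On "tjqamokeq": the first step gives "qtjqamoke", and the second then gives "loelvhjfz".

loelvhjfz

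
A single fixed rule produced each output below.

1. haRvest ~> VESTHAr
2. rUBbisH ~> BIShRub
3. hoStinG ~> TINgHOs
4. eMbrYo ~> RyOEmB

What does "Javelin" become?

ELINjAV

What's happening: flip the case of every letter, then move the first 3 characters to the end (rotate left by 3).
Applying both steps to "Javelin": "jAVELIN", then "ELINjAV".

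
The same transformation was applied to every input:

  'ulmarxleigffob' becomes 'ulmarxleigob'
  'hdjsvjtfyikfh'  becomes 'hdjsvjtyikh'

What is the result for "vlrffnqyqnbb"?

In each case the input is transformed by: remove every "f".
For "vlrffnqyqnbb" the result is "vlrnqyqnbb".

vlrnqyqnbb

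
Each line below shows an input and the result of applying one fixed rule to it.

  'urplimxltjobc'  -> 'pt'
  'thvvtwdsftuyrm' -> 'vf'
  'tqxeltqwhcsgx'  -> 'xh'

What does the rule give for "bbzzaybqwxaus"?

The transformation: keep every other character starting from the first (positions 1st, 3rd, 5th, ...), then keep one character in every 3, starting at position 2 (positions 2nd, 5th, 8th, ...).
Applying both steps to "bbzzaybqwxaus": "bzabwas", then "zw".

zw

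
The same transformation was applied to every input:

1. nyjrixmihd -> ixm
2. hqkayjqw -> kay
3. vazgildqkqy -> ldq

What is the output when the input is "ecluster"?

What's happening: delete the last 3 characters, then keep only the last 3 characters.
"ecluster" → "eclus" → "lus".

lus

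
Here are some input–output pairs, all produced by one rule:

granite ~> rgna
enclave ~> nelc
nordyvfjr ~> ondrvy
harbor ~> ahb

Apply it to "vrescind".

rvsei

The transformation: swap each adjacent pair of characters (1↔2, 3↔4, ...), then delete the last 3 characters.
Applying that to "vrescind" gives "rvsei".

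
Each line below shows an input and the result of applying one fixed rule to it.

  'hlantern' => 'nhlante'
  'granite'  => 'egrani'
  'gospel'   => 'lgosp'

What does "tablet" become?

In each case the input is transformed by: move the last 2 characters to the front (rotate right by 2), then delete the first character.
For "tablet", step one produces "ettabl"; step two turns that into "ttabl".
(Check on "granite": → "tegrani" → "egrani" ✓)

ttabl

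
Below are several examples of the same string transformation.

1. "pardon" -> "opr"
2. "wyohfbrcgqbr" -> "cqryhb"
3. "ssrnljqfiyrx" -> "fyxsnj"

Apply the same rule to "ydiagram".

The transformation: swap the front and back halves of the string, then keep every other character starting from the second (positions 2nd, 4th, 6th, ...).
For "ydiagram", step one produces "gramydia"; step two turns that into "rmda".

rmda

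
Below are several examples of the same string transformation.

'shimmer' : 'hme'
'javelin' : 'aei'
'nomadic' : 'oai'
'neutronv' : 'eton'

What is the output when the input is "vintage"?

itg

What's happening: swap the first and last characters, then keep every other character starting from the second (positions 2nd, 4th, 6th, ...).
Starting from "vintage": after the first operation, "eintagv"; after the second, "itg".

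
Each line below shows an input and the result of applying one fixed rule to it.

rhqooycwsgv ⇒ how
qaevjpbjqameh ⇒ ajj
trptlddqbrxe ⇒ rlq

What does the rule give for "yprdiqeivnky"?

The pattern: delete the last 3 characters, then keep one character in every 3, starting at position 2 (positions 2nd, 5th, 8th, ...).
Working it through for "yprdiqeivnky": intermediate "yprdiqeiv", final "pii".

pii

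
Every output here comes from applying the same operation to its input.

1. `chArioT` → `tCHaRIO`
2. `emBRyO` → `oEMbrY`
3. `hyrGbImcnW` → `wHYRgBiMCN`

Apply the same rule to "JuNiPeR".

rjUnIpE

Rule — flip the case of every letter, then move the last character to the front.
Working it through for "JuNiPeR": intermediate "jUnIpEr", final "rjUnIpE".
(Check on "emBRyO": → "EMbrYo" → "oEMbrY" ✓)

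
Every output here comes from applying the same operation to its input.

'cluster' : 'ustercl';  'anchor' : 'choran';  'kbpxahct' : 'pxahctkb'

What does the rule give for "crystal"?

ystalcr

In each case the input is transformed by: move the first 2 characters to the end (rotate left by 2).
On "crystal" that produces "ystalcr".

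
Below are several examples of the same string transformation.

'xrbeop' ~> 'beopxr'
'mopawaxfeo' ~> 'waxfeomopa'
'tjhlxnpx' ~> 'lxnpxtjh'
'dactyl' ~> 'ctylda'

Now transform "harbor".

In each case the input is transformed by: move the last character to the front, then swap the front and back halves of the string.
Doing the same to "harbor": "rborha".
(Check on "tjhlxnpx": → "xtjhlxnp" → "lxnpxtjh" ✓)

rborha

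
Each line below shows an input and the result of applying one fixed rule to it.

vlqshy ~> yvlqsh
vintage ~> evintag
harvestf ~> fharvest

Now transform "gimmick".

In each case the input is transformed by: move the last character to the front.
For "gimmick" the result is "kgimmic".

kgimmic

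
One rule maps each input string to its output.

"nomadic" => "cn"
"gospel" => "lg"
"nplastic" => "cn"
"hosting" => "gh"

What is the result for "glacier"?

rg

The pattern: move the first character to the end, then keep only the last 2 characters.
For "glacier", step one produces "lacierg"; step two turns that into "rg".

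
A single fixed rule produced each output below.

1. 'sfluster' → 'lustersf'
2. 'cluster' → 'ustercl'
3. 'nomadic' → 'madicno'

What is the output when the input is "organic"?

ganicor

Rule — move the first 2 characters to the end (rotate left by 2).
"organic" → "ganicor".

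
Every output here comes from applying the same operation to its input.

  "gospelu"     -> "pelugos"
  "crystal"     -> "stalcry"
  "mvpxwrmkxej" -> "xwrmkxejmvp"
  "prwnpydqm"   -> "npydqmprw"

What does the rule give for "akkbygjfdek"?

The rule is to move the first 3 characters to the end (rotate left by 3).
"akkbygjfdek" → "bygjfdekakk".

bygjfdekakk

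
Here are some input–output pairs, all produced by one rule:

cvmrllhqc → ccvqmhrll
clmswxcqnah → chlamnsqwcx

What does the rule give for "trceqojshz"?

The pattern: take characters alternately from the front and the back (1st, last, 2nd, 2nd-last, ...).
For "trceqojshz" the result is "tzrhcsejqo".

tzrhcsejqo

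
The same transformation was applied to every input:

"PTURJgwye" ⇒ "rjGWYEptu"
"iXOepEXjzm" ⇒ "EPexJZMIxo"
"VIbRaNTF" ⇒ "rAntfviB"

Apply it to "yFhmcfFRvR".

MCFfrVrYfH

Rule — move the first 3 characters to the end (rotate left by 3), then flip the case of every letter.
Working it through for "yFhmcfFRvR": intermediate "mcfFRvRyFh", final "MCFfrVrYfH".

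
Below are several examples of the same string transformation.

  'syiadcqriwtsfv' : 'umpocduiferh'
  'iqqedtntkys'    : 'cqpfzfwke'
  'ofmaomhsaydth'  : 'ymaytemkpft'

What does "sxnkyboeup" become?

zwknaqgb

Rule — delete the first 2 characters, then shift every letter 12 places forward in the alphabet (wrapping around).
Working it through for "sxnkyboeup": intermediate "nkyboeup", final "zwknaqgb".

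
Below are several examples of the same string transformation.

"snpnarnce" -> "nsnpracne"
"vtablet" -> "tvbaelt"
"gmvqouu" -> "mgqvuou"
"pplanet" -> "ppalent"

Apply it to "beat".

Each output is the input with this applied: swap each adjacent pair of characters (1↔2, 3↔4, ...).
For "beat" the result is "ebta".

ebta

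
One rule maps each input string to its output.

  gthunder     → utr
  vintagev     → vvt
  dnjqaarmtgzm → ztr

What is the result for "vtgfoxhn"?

What's happening: sort the characters into reverse alphabetical order, then keep only the first 3 characters.
Working it through for "vtgfoxhn": intermediate "xvtonhgf", final "xvt".
(Check on "dnjqaarmtgzm": → "ztrqnmmjgdaa" → "ztr" ✓)

xvt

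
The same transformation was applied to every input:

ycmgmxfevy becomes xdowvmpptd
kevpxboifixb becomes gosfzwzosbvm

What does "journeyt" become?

ievpkafl

The transformation: move the first 3 characters to the end (rotate left by 3), then shift every letter 9 places backward in the alphabet (wrapping around).
For "journeyt", step one produces "rneytjou"; step two turns that into "ievpkafl".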